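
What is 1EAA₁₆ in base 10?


Positional values:
Position 0: A × 16^0 = 10 × 1 = 10
Position 1: A × 16^1 = 10 × 16 = 160
Position 2: E × 16^2 = 14 × 256 = 3584
Position 3: 1 × 16^3 = 1 × 4096 = 4096
Sum = 10 + 160 + 3584 + 4096
= 7850


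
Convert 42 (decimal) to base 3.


Divide by 3 repeatedly:
42 ÷ 3 = 14 remainder 0
14 ÷ 3 = 4 remainder 2
4 ÷ 3 = 1 remainder 1
1 ÷ 3 = 0 remainder 1
Reading remainders bottom-up:
= 1120


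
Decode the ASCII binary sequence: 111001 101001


Codes (binary): 111001 101001
Per-code ASCII lookup:
  111001 = 57  (range 48-57: digits, 57 - 48 = 9) → '9'
  101001 = 41  (special character) → ')'
= '9)'


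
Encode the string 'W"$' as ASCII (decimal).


String: 'W"$'  (3 characters)
Per-character ASCII lookup:
  'W': uppercase starts at 65: 'W' = 65 + 22 = 87
  '"': special character: '"' = 34
  '$': special character: '$' = 36
= 87 34 36


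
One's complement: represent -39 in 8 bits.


Original: 00100111
Invert all bits:
  bit 0: 0 → 1
  bit 1: 0 → 1
  bit 2: 1 → 0
  bit 3: 0 → 1
  bit 4: 0 → 1
  bit 5: 1 → 0
  bit 6: 1 → 0
  bit 7: 1 → 0
= 11011000


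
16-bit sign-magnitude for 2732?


Sign bit: 0 (positive)
Magnitude: 2732 = 000101010101100
= 0000101010101100


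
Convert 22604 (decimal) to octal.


Divide by 8 repeatedly:
22604 ÷ 8 = 2825 remainder 4
2825 ÷ 8 = 353 remainder 1
353 ÷ 8 = 44 remainder 1
44 ÷ 8 = 5 remainder 4
5 ÷ 8 = 0 remainder 5
Reading remainders bottom-up:
= 0o54114


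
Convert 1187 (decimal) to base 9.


Divide by 9 repeatedly:
1187 ÷ 9 = 131 remainder 8
131 ÷ 9 = 14 remainder 5
14 ÷ 9 = 1 remainder 5
1 ÷ 9 = 0 remainder 1
Reading remainders bottom-up:
= 1558


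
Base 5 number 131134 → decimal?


Positional values (base 5):
  4 × 5^0 = 4 × 1 = 4
  3 × 5^1 = 3 × 5 = 15
  1 × 5^2 = 1 × 25 = 25
  1 × 5^3 = 1 × 125 = 125
  3 × 5^4 = 3 × 625 = 1875
  1 × 5^5 = 1 × 3125 = 3125
Sum = 4 + 15 + 25 + 125 + 1875 + 3125
= 5169


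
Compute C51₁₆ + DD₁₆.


Align and add column by column (LSB to MSB, each column mod 16 with carry):
  0C51
+ 00DD
  ----
  col 0: 1(1) + D(13) + 0 (carry in) = 14 → E(14), carry out 0
  col 1: 5(5) + D(13) + 0 (carry in) = 18 → 2(2), carry out 1
  col 2: C(12) + 0(0) + 1 (carry in) = 13 → D(13), carry out 0
  col 3: 0(0) + 0(0) + 0 (carry in) = 0 → 0(0), carry out 0
Reading digits MSB→LSB: 0D2E
Strip leading zeros: D2E
= 0xD2E


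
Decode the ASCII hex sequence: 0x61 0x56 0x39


Codes (hex): 0x61 0x56 0x39
Per-code ASCII lookup:
  0x61 = 97  (range 97-122: lowercase, 97 - 97 = 0) → 'a'
  0x56 = 86  (range 65-90: uppercase, 86 - 65 = 21) → 'V'
  0x39 = 57  (range 48-57: digits, 57 - 48 = 9) → '9'
= 'aV9'


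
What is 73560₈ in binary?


Each octal digit → 3 binary bits:
  7 = 111
  3 = 011
  5 = 101
  6 = 110
  0 = 000
Concatenate: 111 011 101 110 000
= 111011101110000


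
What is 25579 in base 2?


Divide by 2 repeatedly:
25579 ÷ 2 = 12789 remainder 1
12789 ÷ 2 = 6394 remainder 1
6394 ÷ 2 = 3197 remainder 0
3197 ÷ 2 = 1598 remainder 1
1598 ÷ 2 = 799 remainder 0
799 ÷ 2 = 399 remainder 1
399 ÷ 2 = 199 remainder 1
199 ÷ 2 = 99 remainder 1
99 ÷ 2 = 49 remainder 1
49 ÷ 2 = 24 remainder 1
24 ÷ 2 = 12 remainder 0
12 ÷ 2 = 6 remainder 0
6 ÷ 2 = 3 remainder 0
3 ÷ 2 = 1 remainder 1
1 ÷ 2 = 0 remainder 1
Reading remainders bottom-up:
= 110001111101011


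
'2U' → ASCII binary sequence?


String: '2U'  (2 characters)
Per-character ASCII lookup:
  '2': digits start at 48: '2' = 48 + 2 = 50 → 110010
  'U': uppercase starts at 65: 'U' = 65 + 20 = 85 → 1010101
= 110010 1010101


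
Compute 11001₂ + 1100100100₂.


Align and add column by column (LSB to MSB, carry propagating):
  00000011001
+ 01100100100
  -----------
  col 0: 1 + 0 + 0 (carry in) = 1 → bit 1, carry out 0
  col 1: 0 + 0 + 0 (carry in) = 0 → bit 0, carry out 0
  col 2: 0 + 1 + 0 (carry in) = 1 → bit 1, carry out 0
  col 3: 1 + 0 + 0 (carry in) = 1 → bit 1, carry out 0
  col 4: 1 + 0 + 0 (carry in) = 1 → bit 1, carry out 0
  col 5: 0 + 1 + 0 (carry in) = 1 → bit 1, carry out 0
  col 6: 0 + 0 + 0 (carry in) = 0 → bit 0, carry out 0
  col 7: 0 + 0 + 0 (carry in) = 0 → bit 0, carry out 0
  col 8: 0 + 1 + 0 (carry in) = 1 → bit 1, carry out 0
  col 9: 0 + 1 + 0 (carry in) = 1 → bit 1, carry out 0
  col 10: 0 + 0 + 0 (carry in) = 0 → bit 0, carry out 0
Reading bits MSB→LSB: 01100111101
Strip leading zeros: 1100111101
= 1100111101


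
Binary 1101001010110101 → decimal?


Positional values:
Bit 0: 1 × 2^0 = 1
Bit 2: 1 × 2^2 = 4
Bit 4: 1 × 2^4 = 16
Bit 5: 1 × 2^5 = 32
Bit 7: 1 × 2^7 = 128
Bit 9: 1 × 2^9 = 512
Bit 12: 1 × 2^12 = 4096
Bit 14: 1 × 2^14 = 16384
Bit 15: 1 × 2^15 = 32768
Sum = 1 + 4 + 16 + 32 + 128 + 512 + 4096 + 16384 + 32768
= 53941


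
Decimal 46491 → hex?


Divide by 16 repeatedly:
46491 ÷ 16 = 2905 remainder 11 (B)
2905 ÷ 16 = 181 remainder 9 (9)
181 ÷ 16 = 11 remainder 5 (5)
11 ÷ 16 = 0 remainder 11 (B)
Reading remainders bottom-up:
= 0xB59B


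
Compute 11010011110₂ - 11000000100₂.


Align and subtract column by column (LSB to MSB, borrowing when needed):
  11010011110
- 11000000100
  -----------
  col 0: (0 - 0 borrow-in) - 0 → 0 - 0 = 0, borrow out 0
  col 1: (1 - 0 borrow-in) - 0 → 1 - 0 = 1, borrow out 0
  col 2: (1 - 0 borrow-in) - 1 → 1 - 1 = 0, borrow out 0
  col 3: (1 - 0 borrow-in) - 0 → 1 - 0 = 1, borrow out 0
  col 4: (1 - 0 borrow-in) - 0 → 1 - 0 = 1, borrow out 0
  col 5: (0 - 0 borrow-in) - 0 → 0 - 0 = 0, borrow out 0
  col 6: (0 - 0 borrow-in) - 0 → 0 - 0 = 0, borrow out 0
  col 7: (1 - 0 borrow-in) - 0 → 1 - 0 = 1, borrow out 0
  col 8: (0 - 0 borrow-in) - 0 → 0 - 0 = 0, borrow out 0
  col 9: (1 - 0 borrow-in) - 1 → 1 - 1 = 0, borrow out 0
  col 10: (1 - 0 borrow-in) - 1 → 1 - 1 = 0, borrow out 0
Reading bits MSB→LSB: 00010011010
Strip leading zeros: 10011010
= 10011010


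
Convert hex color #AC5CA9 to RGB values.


Hex: #AC5CA9
R = AC₁₆ = 172
G = 5C₁₆ = 92
B = A9₁₆ = 169
= RGB(172, 92, 169)


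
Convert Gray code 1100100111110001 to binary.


Gray code: 1100100111110001
MSB stays the same: 1
Each subsequent bit = prev_binary XOR current_gray:
  B[1] = 1 XOR 1 = 0
  B[2] = 0 XOR 0 = 0
  B[3] = 0 XOR 0 = 0
  B[4] = 0 XOR 1 = 1
  B[5] = 1 XOR 0 = 1
  B[6] = 1 XOR 0 = 1
  B[7] = 1 XOR 1 = 0
  B[8] = 0 XOR 1 = 1
  B[9] = 1 XOR 1 = 0
  B[10] = 0 XOR 1 = 1
  B[11] = 1 XOR 1 = 0
  B[12] = 0 XOR 0 = 0
  B[13] = 0 XOR 0 = 0
  B[14] = 0 XOR 0 = 0
  B[15] = 0 XOR 1 = 1
= 1000111010100001 (36513 decimal)


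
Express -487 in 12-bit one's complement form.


Original: 000111100111
Invert all bits:
  bit 0: 0 → 1
  bit 1: 0 → 1
  bit 2: 0 → 1
  bit 3: 1 → 0
  bit 4: 1 → 0
  bit 5: 1 → 0
  bit 6: 1 → 0
  bit 7: 0 → 1
  bit 8: 0 → 1
  bit 9: 1 → 0
  bit 10: 1 → 0
  bit 11: 1 → 0
= 111000011000


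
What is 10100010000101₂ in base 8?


Group into 3-bit groups: 010100010000101
  010 = 2
  100 = 4
  010 = 2
  000 = 0
  101 = 5
= 0o24205


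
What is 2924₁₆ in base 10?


Positional values:
Position 0: 4 × 16^0 = 4 × 1 = 4
Position 1: 2 × 16^1 = 2 × 16 = 32
Position 2: 9 × 16^2 = 9 × 256 = 2304
Position 3: 2 × 16^3 = 2 × 4096 = 8192
Sum = 4 + 32 + 2304 + 8192
= 10532


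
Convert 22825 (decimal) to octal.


Divide by 8 repeatedly:
22825 ÷ 8 = 2853 remainder 1
2853 ÷ 8 = 356 remainder 5
356 ÷ 8 = 44 remainder 4
44 ÷ 8 = 5 remainder 4
5 ÷ 8 = 0 remainder 5
Reading remainders bottom-up:
= 0o54451


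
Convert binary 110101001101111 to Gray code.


Binary: 110101001101111
Gray code: G = B XOR (B >> 1)
B >> 1 = 011010100110111
110101001101111 XOR 011010100110111:
  1 XOR 0 = 1
  1 XOR 1 = 0
  0 XOR 1 = 1
  1 XOR 0 = 1
  0 XOR 1 = 1
  1 XOR 0 = 1
  0 XOR 1 = 1
  0 XOR 0 = 0
  1 XOR 0 = 1
  1 XOR 1 = 0
  0 XOR 1 = 1
  1 XOR 0 = 1
  1 XOR 1 = 0
  1 XOR 1 = 0
  1 XOR 1 = 0
= 101111101011000


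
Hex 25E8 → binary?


Each hex digit → 4 binary bits:
  2 = 0010
  5 = 0101
  E = 1110
  8 = 1000
Concatenate: 0010 0101 1110 1000
= 0010010111101000


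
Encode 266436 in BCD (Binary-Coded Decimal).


Each digit → 4-bit binary:
  2 → 0010
  6 → 0110
  6 → 0110
  4 → 0100
  3 → 0011
  6 → 0110
= 0010 0110 0110 0100 0011 0110


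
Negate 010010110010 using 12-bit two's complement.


Original: 010010110010
Step 1 - Invert all bits: 101101001101
Step 2 - Add 1: 101101001101 + 1
= 101101001110 (represents -1202)


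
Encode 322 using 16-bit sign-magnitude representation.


Sign bit: 0 (positive)
Magnitude: 322 = 000000101000010
= 0000000101000010


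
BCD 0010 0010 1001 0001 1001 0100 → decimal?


Each 4-bit group → digit:
  0010 → 2
  0010 → 2
  1001 → 9
  0001 → 1
  1001 → 9
  0100 → 4
= 229194


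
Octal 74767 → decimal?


Positional values:
Position 0: 7 × 8^0 = 7
Position 1: 6 × 8^1 = 48
Position 2: 7 × 8^2 = 448
Position 3: 4 × 8^3 = 2048
Position 4: 7 × 8^4 = 28672
Sum = 7 + 48 + 448 + 2048 + 28672
= 31223


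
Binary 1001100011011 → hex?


Group into 4-bit nibbles: 0001001100011011
  0001 = 1
  0011 = 3
  0001 = 1
  1011 = B
= 0x131B


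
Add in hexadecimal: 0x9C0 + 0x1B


Align and add column by column (LSB to MSB, each column mod 16 with carry):
  09C0
+ 001B
  ----
  col 0: 0(0) + B(11) + 0 (carry in) = 11 → B(11), carry out 0
  col 1: C(12) + 1(1) + 0 (carry in) = 13 → D(13), carry out 0
  col 2: 9(9) + 0(0) + 0 (carry in) = 9 → 9(9), carry out 0
  col 3: 0(0) + 0(0) + 0 (carry in) = 0 → 0(0), carry out 0
Reading digits MSB→LSB: 09DB
Strip leading zeros: 9DB
= 0x9DB


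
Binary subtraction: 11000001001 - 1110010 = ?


Align and subtract column by column (LSB to MSB, borrowing when needed):
  11000001001
- 00001110010
  -----------
  col 0: (1 - 0 borrow-in) - 0 → 1 - 0 = 1, borrow out 0
  col 1: (0 - 0 borrow-in) - 1 → borrow from next column: (0+2) - 1 = 1, borrow out 1
  col 2: (0 - 1 borrow-in) - 0 → borrow from next column: (-1+2) - 0 = 1, borrow out 1
  col 3: (1 - 1 borrow-in) - 0 → 0 - 0 = 0, borrow out 0
  col 4: (0 - 0 borrow-in) - 1 → borrow from next column: (0+2) - 1 = 1, borrow out 1
  col 5: (0 - 1 borrow-in) - 1 → borrow from next column: (-1+2) - 1 = 0, borrow out 1
  col 6: (0 - 1 borrow-in) - 1 → borrow from next column: (-1+2) - 1 = 0, borrow out 1
  col 7: (0 - 1 borrow-in) - 0 → borrow from next column: (-1+2) - 0 = 1, borrow out 1
  col 8: (0 - 1 borrow-in) - 0 → borrow from next column: (-1+2) - 0 = 1, borrow out 1
  col 9: (1 - 1 borrow-in) - 0 → 0 - 0 = 0, borrow out 0
  col 10: (1 - 0 borrow-in) - 0 → 1 - 0 = 1, borrow out 0
Reading bits MSB→LSB: 10110010111
Strip leading zeros: 10110010111
= 10110010111


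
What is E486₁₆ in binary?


Each hex digit → 4 binary bits:
  E = 1110
  4 = 0100
  8 = 1000
  6 = 0110
Concatenate: 1110 0100 1000 0110
= 1110010010000110


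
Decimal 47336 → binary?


Divide by 2 repeatedly:
47336 ÷ 2 = 23668 remainder 0
23668 ÷ 2 = 11834 remainder 0
11834 ÷ 2 = 5917 remainder 0
5917 ÷ 2 = 2958 remainder 1
2958 ÷ 2 = 1479 remainder 0
1479 ÷ 2 = 739 remainder 1
739 ÷ 2 = 369 remainder 1
369 ÷ 2 = 184 remainder 1
184 ÷ 2 = 92 remainder 0
92 ÷ 2 = 46 remainder 0
46 ÷ 2 = 23 remainder 0
23 ÷ 2 = 11 remainder 1
11 ÷ 2 = 5 remainder 1
5 ÷ 2 = 2 remainder 1
2 ÷ 2 = 1 remainder 0
1 ÷ 2 = 0 remainder 1
Reading remainders bottom-up:
= 1011100011101000


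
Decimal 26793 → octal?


Divide by 8 repeatedly:
26793 ÷ 8 = 3349 remainder 1
3349 ÷ 8 = 418 remainder 5
418 ÷ 8 = 52 remainder 2
52 ÷ 8 = 6 remainder 4
6 ÷ 8 = 0 remainder 6
Reading remainders bottom-up:
= 0o64251


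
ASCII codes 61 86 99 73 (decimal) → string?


Codes (decimal): 61 86 99 73
Per-code ASCII lookup:
  61  (special character) → '='
  86  (range 65-90: uppercase, 86 - 65 = 21) → 'V'
  99  (range 97-122: lowercase, 99 - 97 = 2) → 'c'
  73  (range 65-90: uppercase, 73 - 65 = 8) → 'I'
= '=VcI'


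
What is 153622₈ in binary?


Each octal digit → 3 binary bits:
  1 = 001
  5 = 101
  3 = 011
  6 = 110
  2 = 010
  2 = 010
Concatenate: 001 101 011 110 010 010
= 001101011110010010


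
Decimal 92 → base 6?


Divide by 6 repeatedly:
92 ÷ 6 = 15 remainder 2
15 ÷ 6 = 2 remainder 3
2 ÷ 6 = 0 remainder 2
Reading remainders bottom-up:
= 232


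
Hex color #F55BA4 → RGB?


Hex: #F55BA4
R = F5₁₆ = 245
G = 5B₁₆ = 91
B = A4₁₆ = 164
= RGB(245, 91, 164)


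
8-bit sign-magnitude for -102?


Sign bit: 1 (negative)
Magnitude: 102 = 1100110
= 11100110


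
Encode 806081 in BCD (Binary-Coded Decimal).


Each digit → 4-bit binary:
  8 → 1000
  0 → 0000
  6 → 0110
  0 → 0000
  8 → 1000
  1 → 0001
= 1000 0000 0110 0000 1000 0001


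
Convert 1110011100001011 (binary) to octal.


Group into 3-bit groups: 001110011100001011
  001 = 1
  110 = 6
  011 = 3
  100 = 4
  001 = 1
  011 = 3
= 0o163413


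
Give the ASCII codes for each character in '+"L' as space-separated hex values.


String: '+"L'  (3 characters)
Per-character ASCII lookup:
  '+': special character: '+' = 43 → 0x2B
  '"': special character: '"' = 34 → 0x22
  'L': uppercase starts at 65: 'L' = 65 + 11 = 76 → 0x4C
= 0x2B 0x22 0x4C


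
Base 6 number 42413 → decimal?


Positional values (base 6):
  3 × 6^0 = 3 × 1 = 3
  1 × 6^1 = 1 × 6 = 6
  4 × 6^2 = 4 × 36 = 144
  2 × 6^3 = 2 × 216 = 432
  4 × 6^4 = 4 × 1296 = 5184
Sum = 3 + 6 + 144 + 432 + 5184
= 5769


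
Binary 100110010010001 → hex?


Group into 4-bit nibbles: 0100110010010001
  0100 = 4
  1100 = C
  1001 = 9
  0001 = 1
= 0x4C91


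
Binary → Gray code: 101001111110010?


Binary: 101001111110010
Gray code: G = B XOR (B >> 1)
B >> 1 = 010100111111001
101001111110010 XOR 010100111111001:
  1 XOR 0 = 1
  0 XOR 1 = 1
  1 XOR 0 = 1
  0 XOR 1 = 1
  0 XOR 0 = 0
  1 XOR 0 = 1
  1 XOR 1 = 0
  1 XOR 1 = 0
  1 XOR 1 = 0
  1 XOR 1 = 0
  1 XOR 1 = 0
  0 XOR 1 = 1
  0 XOR 0 = 0
  1 XOR 0 = 1
  0 XOR 1 = 1
= 111101000001011


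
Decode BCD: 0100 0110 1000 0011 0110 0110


Each 4-bit group → digit:
  0100 → 4
  0110 → 6
  1000 → 8
  0011 → 3
  0110 → 6
  0110 → 6
= 468366


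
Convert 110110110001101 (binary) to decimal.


Positional values:
Bit 0: 1 × 2^0 = 1
Bit 2: 1 × 2^2 = 4
Bit 3: 1 × 2^3 = 8
Bit 7: 1 × 2^7 = 128
Bit 8: 1 × 2^8 = 256
Bit 10: 1 × 2^10 = 1024
Bit 11: 1 × 2^11 = 2048
Bit 13: 1 × 2^13 = 8192
Bit 14: 1 × 2^14 = 16384
Sum = 1 + 4 + 8 + 128 + 256 + 1024 + 2048 + 8192 + 16384
= 28045


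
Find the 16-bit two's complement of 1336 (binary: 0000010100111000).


Original: 0000010100111000
Step 1 - Invert all bits: 1111101011000111
Step 2 - Add 1: 1111101011000111 + 1
= 1111101011001000 (represents -1336)


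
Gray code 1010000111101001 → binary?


Gray code: 1010000111101001
MSB stays the same: 1
Each subsequent bit = prev_binary XOR current_gray:
  B[1] = 1 XOR 0 = 1
  B[2] = 1 XOR 1 = 0
  B[3] = 0 XOR 0 = 0
  B[4] = 0 XOR 0 = 0
  B[5] = 0 XOR 0 = 0
  B[6] = 0 XOR 0 = 0
  B[7] = 0 XOR 1 = 1
  B[8] = 1 XOR 1 = 0
  B[9] = 0 XOR 1 = 1
  B[10] = 1 XOR 1 = 0
  B[11] = 0 XOR 0 = 0
  B[12] = 0 XOR 1 = 1
  B[13] = 1 XOR 0 = 1
  B[14] = 1 XOR 0 = 1
  B[15] = 1 XOR 1 = 0
= 1100000101001110 (49486 decimal)


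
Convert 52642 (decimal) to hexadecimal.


Divide by 16 repeatedly:
52642 ÷ 16 = 3290 remainder 2 (2)
3290 ÷ 16 = 205 remainder 10 (A)
205 ÷ 16 = 12 remainder 13 (D)
12 ÷ 16 = 0 remainder 12 (C)
Reading remainders bottom-up:
= 0xCDA2


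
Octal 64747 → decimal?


Positional values:
Position 0: 7 × 8^0 = 7
Position 1: 4 × 8^1 = 32
Position 2: 7 × 8^2 = 448
Position 3: 4 × 8^3 = 2048
Position 4: 6 × 8^4 = 24576
Sum = 7 + 32 + 448 + 2048 + 24576
= 27111


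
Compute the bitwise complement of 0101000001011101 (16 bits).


Original: 0101000001011101
Invert all bits:
  bit 0: 0 → 1
  bit 1: 1 → 0
  bit 2: 0 → 1
  bit 3: 1 → 0
  bit 4: 0 → 1
  bit 5: 0 → 1
  bit 6: 0 → 1
  bit 7: 0 → 1
  bit 8: 0 → 1
  bit 9: 1 → 0
  bit 10: 0 → 1
  bit 11: 1 → 0
  bit 12: 1 → 0
  bit 13: 1 → 0
  bit 14: 0 → 1
  bit 15: 1 → 0
= 1010111110100010


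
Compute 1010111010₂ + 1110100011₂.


Align and add column by column (LSB to MSB, carry propagating):
  01010111010
+ 01110100011
  -----------
  col 0: 0 + 1 + 0 (carry in) = 1 → bit 1, carry out 0
  col 1: 1 + 1 + 0 (carry in) = 2 → bit 0, carry out 1
  col 2: 0 + 0 + 1 (carry in) = 1 → bit 1, carry out 0
  col 3: 1 + 0 + 0 (carry in) = 1 → bit 1, carry out 0
  col 4: 1 + 0 + 0 (carry in) = 1 → bit 1, carry out 0
  col 5: 1 + 1 + 0 (carry in) = 2 → bit 0, carry out 1
  col 6: 0 + 0 + 1 (carry in) = 1 → bit 1, carry out 0
  col 7: 1 + 1 + 0 (carry in) = 2 → bit 0, carry out 1
  col 8: 0 + 1 + 1 (carry in) = 2 → bit 0, carry out 1
  col 9: 1 + 1 + 1 (carry in) = 3 → bit 1, carry out 1
  col 10: 0 + 0 + 1 (carry in) = 1 → bit 1, carry out 0
Reading bits MSB→LSB: 11001011101
Strip leading zeros: 11001011101
= 11001011101


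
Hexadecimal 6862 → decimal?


Positional values:
Position 0: 2 × 16^0 = 2 × 1 = 2
Position 1: 6 × 16^1 = 6 × 16 = 96
Position 2: 8 × 16^2 = 8 × 256 = 2048
Position 3: 6 × 16^3 = 6 × 4096 = 24576
Sum = 2 + 96 + 2048 + 24576
= 26722


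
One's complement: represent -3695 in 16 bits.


Original: 0000111001101111
Invert all bits:
  bit 0: 0 → 1
  bit 1: 0 → 1
  bit 2: 0 → 1
  bit 3: 0 → 1
  bit 4: 1 → 0
  bit 5: 1 → 0
  bit 6: 1 → 0
  bit 7: 0 → 1
  bit 8: 0 → 1
  bit 9: 1 → 0
  bit 10: 1 → 0
  bit 11: 0 → 1
  bit 12: 1 → 0
  bit 13: 1 → 0
  bit 14: 1 → 0
  bit 15: 1 → 0
= 1111000110010000


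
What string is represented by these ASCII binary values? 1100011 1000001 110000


Codes (binary): 1100011 1000001 110000
Per-code ASCII lookup:
  1100011 = 99  (range 97-122: lowercase, 99 - 97 = 2) → 'c'
  1000001 = 65  (range 65-90: uppercase, 65 - 65 = 0) → 'A'
  110000 = 48  (range 48-57: digits, 48 - 48 = 0) → '0'
= 'cA0'


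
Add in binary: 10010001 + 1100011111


Align and add column by column (LSB to MSB, carry propagating):
  00010010001
+ 01100011111
  -----------
  col 0: 1 + 1 + 0 (carry in) = 2 → bit 0, carry out 1
  col 1: 0 + 1 + 1 (carry in) = 2 → bit 0, carry out 1
  col 2: 0 + 1 + 1 (carry in) = 2 → bit 0, carry out 1
  col 3: 0 + 1 + 1 (carry in) = 2 → bit 0, carry out 1
  col 4: 1 + 1 + 1 (carry in) = 3 → bit 1, carry out 1
  col 5: 0 + 0 + 1 (carry in) = 1 → bit 1, carry out 0
  col 6: 0 + 0 + 0 (carry in) = 0 → bit 0, carry out 0
  col 7: 1 + 0 + 0 (carry in) = 1 → bit 1, carry out 0
  col 8: 0 + 1 + 0 (carry in) = 1 → bit 1, carry out 0
  col 9: 0 + 1 + 0 (carry in) = 1 → bit 1, carry out 0
  col 10: 0 + 0 + 0 (carry in) = 0 → bit 0, carry out 0
Reading bits MSB→LSB: 01110110000
Strip leading zeros: 1110110000
= 1110110000


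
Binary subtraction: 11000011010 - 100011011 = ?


Align and subtract column by column (LSB to MSB, borrowing when needed):
  11000011010
- 00100011011
  -----------
  col 0: (0 - 0 borrow-in) - 1 → borrow from next column: (0+2) - 1 = 1, borrow out 1
  col 1: (1 - 1 borrow-in) - 1 → borrow from next column: (0+2) - 1 = 1, borrow out 1
  col 2: (0 - 1 borrow-in) - 0 → borrow from next column: (-1+2) - 0 = 1, borrow out 1
  col 3: (1 - 1 borrow-in) - 1 → borrow from next column: (0+2) - 1 = 1, borrow out 1
  col 4: (1 - 1 borrow-in) - 1 → borrow from next column: (0+2) - 1 = 1, borrow out 1
  col 5: (0 - 1 borrow-in) - 0 → borrow from next column: (-1+2) - 0 = 1, borrow out 1
  col 6: (0 - 1 borrow-in) - 0 → borrow from next column: (-1+2) - 0 = 1, borrow out 1
  col 7: (0 - 1 borrow-in) - 0 → borrow from next column: (-1+2) - 0 = 1, borrow out 1
  col 8: (0 - 1 borrow-in) - 1 → borrow from next column: (-1+2) - 1 = 0, borrow out 1
  col 9: (1 - 1 borrow-in) - 0 → 0 - 0 = 0, borrow out 0
  col 10: (1 - 0 borrow-in) - 0 → 1 - 0 = 1, borrow out 0
Reading bits MSB→LSB: 10011111111
Strip leading zeros: 10011111111
= 10011111111


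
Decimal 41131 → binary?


Divide by 2 repeatedly:
41131 ÷ 2 = 20565 remainder 1
20565 ÷ 2 = 10282 remainder 1
10282 ÷ 2 = 5141 remainder 0
5141 ÷ 2 = 2570 remainder 1
2570 ÷ 2 = 1285 remainder 0
1285 ÷ 2 = 642 remainder 1
642 ÷ 2 = 321 remainder 0
321 ÷ 2 = 160 remainder 1
160 ÷ 2 = 80 remainder 0
80 ÷ 2 = 40 remainder 0
40 ÷ 2 = 20 remainder 0
20 ÷ 2 = 10 remainder 0
10 ÷ 2 = 5 remainder 0
5 ÷ 2 = 2 remainder 1
2 ÷ 2 = 1 remainder 0
1 ÷ 2 = 0 remainder 1
Reading remainders bottom-up:
= 1010000010101011


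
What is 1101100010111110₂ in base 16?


Group into 4-bit nibbles: 1101100010111110
  1101 = D
  1000 = 8
  1011 = B
  1110 = E
= 0xD8BE


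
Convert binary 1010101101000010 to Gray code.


Binary: 1010101101000010
Gray code: G = B XOR (B >> 1)
B >> 1 = 0101010110100001
1010101101000010 XOR 0101010110100001:
  1 XOR 0 = 1
  0 XOR 1 = 1
  1 XOR 0 = 1
  0 XOR 1 = 1
  1 XOR 0 = 1
  0 XOR 1 = 1
  1 XOR 0 = 1
  1 XOR 1 = 0
  0 XOR 1 = 1
  1 XOR 0 = 1
  0 XOR 1 = 1
  0 XOR 0 = 0
  0 XOR 0 = 0
  0 XOR 0 = 0
  1 XOR 0 = 1
  0 XOR 1 = 1
= 1111111011100011


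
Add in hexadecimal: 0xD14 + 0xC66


Align and add column by column (LSB to MSB, each column mod 16 with carry):
  0D14
+ 0C66
  ----
  col 0: 4(4) + 6(6) + 0 (carry in) = 10 → A(10), carry out 0
  col 1: 1(1) + 6(6) + 0 (carry in) = 7 → 7(7), carry out 0
  col 2: D(13) + C(12) + 0 (carry in) = 25 → 9(9), carry out 1
  col 3: 0(0) + 0(0) + 1 (carry in) = 1 → 1(1), carry out 0
Reading digits MSB→LSB: 197A
Strip leading zeros: 197A
= 0x197A


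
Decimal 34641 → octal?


Divide by 8 repeatedly:
34641 ÷ 8 = 4330 remainder 1
4330 ÷ 8 = 541 remainder 2
541 ÷ 8 = 67 remainder 5
67 ÷ 8 = 8 remainder 3
8 ÷ 8 = 1 remainder 0
1 ÷ 8 = 0 remainder 1
Reading remainders bottom-up:
= 0o103521


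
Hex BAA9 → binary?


Each hex digit → 4 binary bits:
  B = 1011
  A = 1010
  A = 1010
  9 = 1001
Concatenate: 1011 1010 1010 1001
= 1011101010101001


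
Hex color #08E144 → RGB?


Hex: #08E144
R = 08₁₆ = 8
G = E1₁₆ = 225
B = 44₁₆ = 68
= RGB(8, 225, 68)


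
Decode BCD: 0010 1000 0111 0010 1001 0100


Each 4-bit group → digit:
  0010 → 2
  1000 → 8
  0111 → 7
  0010 → 2
  1001 → 9
  0100 → 4
= 287294


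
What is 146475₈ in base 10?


Positional values:
Position 0: 5 × 8^0 = 5
Position 1: 7 × 8^1 = 56
Position 2: 4 × 8^2 = 256
Position 3: 6 × 8^3 = 3072
Position 4: 4 × 8^4 = 16384
Position 5: 1 × 8^5 = 32768
Sum = 5 + 56 + 256 + 3072 + 16384 + 32768
= 52541


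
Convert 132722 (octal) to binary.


Each octal digit → 3 binary bits:
  1 = 001
  3 = 011
  2 = 010
  7 = 111
  2 = 010
  2 = 010
Concatenate: 001 011 010 111 010 010
= 001011010111010010


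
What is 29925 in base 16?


Divide by 16 repeatedly:
29925 ÷ 16 = 1870 remainder 5 (5)
1870 ÷ 16 = 116 remainder 14 (E)
116 ÷ 16 = 7 remainder 4 (4)
7 ÷ 16 = 0 remainder 7 (7)
Reading remainders bottom-up:
= 0x74E5


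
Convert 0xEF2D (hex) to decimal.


Positional values:
Position 0: D × 16^0 = 13 × 1 = 13
Position 1: 2 × 16^1 = 2 × 16 = 32
Position 2: F × 16^2 = 15 × 256 = 3840
Position 3: E × 16^3 = 14 × 4096 = 57344
Sum = 13 + 32 + 3840 + 57344
= 61229


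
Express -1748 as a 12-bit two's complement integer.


Original: 011011010100
Step 1 - Invert all bits: 100100101011
Step 2 - Add 1: 100100101011 + 1
= 100100101100 (represents -1748)


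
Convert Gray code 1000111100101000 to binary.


Gray code: 1000111100101000
MSB stays the same: 1
Each subsequent bit = prev_binary XOR current_gray:
  B[1] = 1 XOR 0 = 1
  B[2] = 1 XOR 0 = 1
  B[3] = 1 XOR 0 = 1
  B[4] = 1 XOR 1 = 0
  B[5] = 0 XOR 1 = 1
  B[6] = 1 XOR 1 = 0
  B[7] = 0 XOR 1 = 1
  B[8] = 1 XOR 0 = 1
  B[9] = 1 XOR 0 = 1
  B[10] = 1 XOR 1 = 0
  B[11] = 0 XOR 0 = 0
  B[12] = 0 XOR 1 = 1
  B[13] = 1 XOR 0 = 1
  B[14] = 1 XOR 0 = 1
  B[15] = 1 XOR 0 = 1
= 1111010111001111 (62927 decimal)


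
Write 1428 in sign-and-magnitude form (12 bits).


Sign bit: 0 (positive)
Magnitude: 1428 = 10110010100
= 010110010100


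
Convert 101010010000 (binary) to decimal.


Positional values:
Bit 4: 1 × 2^4 = 16
Bit 7: 1 × 2^7 = 128
Bit 9: 1 × 2^9 = 512
Bit 11: 1 × 2^11 = 2048
Sum = 16 + 128 + 512 + 2048
= 2704


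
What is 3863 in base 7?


Divide by 7 repeatedly:
3863 ÷ 7 = 551 remainder 6
551 ÷ 7 = 78 remainder 5
78 ÷ 7 = 11 remainder 1
11 ÷ 7 = 1 remainder 4
1 ÷ 7 = 0 remainder 1
Reading remainders bottom-up:
= 14156


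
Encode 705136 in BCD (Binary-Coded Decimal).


Each digit → 4-bit binary:
  7 → 0111
  0 → 0000
  5 → 0101
  1 → 0001
  3 → 0011
  6 → 0110
= 0111 0000 0101 0001 0011 0110


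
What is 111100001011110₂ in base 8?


Group into 3-bit groups: 111100001011110
  111 = 7
  100 = 4
  001 = 1
  011 = 3
  110 = 6
= 0o74136


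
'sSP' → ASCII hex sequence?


String: 'sSP'  (3 characters)
Per-character ASCII lookup:
  's': lowercase starts at 97: 's' = 97 + 18 = 115 → 0x73
  'S': uppercase starts at 65: 'S' = 65 + 18 = 83 → 0x53
  'P': uppercase starts at 65: 'P' = 65 + 15 = 80 → 0x50
= 0x73 0x53 0x50


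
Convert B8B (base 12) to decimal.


Positional values (base 12):
  B × 12^0 = 11 × 1 = 11
  8 × 12^1 = 8 × 12 = 96
  B × 12^2 = 11 × 144 = 1584
Sum = 11 + 96 + 1584
= 1691


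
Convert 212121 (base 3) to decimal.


Positional values (base 3):
  1 × 3^0 = 1 × 1 = 1
  2 × 3^1 = 2 × 3 = 6
  1 × 3^2 = 1 × 9 = 9
  2 × 3^3 = 2 × 27 = 54
  1 × 3^4 = 1 × 81 = 81
  2 × 3^5 = 2 × 243 = 486
Sum = 1 + 6 + 9 + 54 + 81 + 486
= 637


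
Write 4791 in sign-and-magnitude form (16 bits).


Sign bit: 0 (positive)
Magnitude: 4791 = 001001010110111
= 0001001010110111


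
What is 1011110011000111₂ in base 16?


Group into 4-bit nibbles: 1011110011000111
  1011 = B
  1100 = C
  1100 = C
  0111 = 7
= 0xBCC7


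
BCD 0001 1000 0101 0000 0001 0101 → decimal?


Each 4-bit group → digit:
  0001 → 1
  1000 → 8
  0101 → 5
  0000 → 0
  0001 → 1
  0101 → 5
= 185015


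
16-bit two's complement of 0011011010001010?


Original: 0011011010001010
Step 1 - Invert all bits: 1100100101110101
Step 2 - Add 1: 1100100101110101 + 1
= 1100100101110110 (represents -13962)


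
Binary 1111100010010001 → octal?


Group into 3-bit groups: 001111100010010001
  001 = 1
  111 = 7
  100 = 4
  010 = 2
  010 = 2
  001 = 1
= 0o174221


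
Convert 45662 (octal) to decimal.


Positional values:
Position 0: 2 × 8^0 = 2
Position 1: 6 × 8^1 = 48
Position 2: 6 × 8^2 = 384
Position 3: 5 × 8^3 = 2560
Position 4: 4 × 8^4 = 16384
Sum = 2 + 48 + 384 + 2560 + 16384
= 19378


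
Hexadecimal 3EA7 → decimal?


Positional values:
Position 0: 7 × 16^0 = 7 × 1 = 7
Position 1: A × 16^1 = 10 × 16 = 160
Position 2: E × 16^2 = 14 × 256 = 3584
Position 3: 3 × 16^3 = 3 × 4096 = 12288
Sum = 7 + 160 + 3584 + 12288
= 16039


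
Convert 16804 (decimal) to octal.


Divide by 8 repeatedly:
16804 ÷ 8 = 2100 remainder 4
2100 ÷ 8 = 262 remainder 4
262 ÷ 8 = 32 remainder 6
32 ÷ 8 = 4 remainder 0
4 ÷ 8 = 0 remainder 4
Reading remainders bottom-up:
= 0o40644


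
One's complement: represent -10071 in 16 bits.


Original: 0010011101010111
Invert all bits:
  bit 0: 0 → 1
  bit 1: 0 → 1
  bit 2: 1 → 0
  bit 3: 0 → 1
  bit 4: 0 → 1
  bit 5: 1 → 0
  bit 6: 1 → 0
  bit 7: 1 → 0
  bit 8: 0 → 1
  bit 9: 1 → 0
  bit 10: 0 → 1
  bit 11: 1 → 0
  bit 12: 0 → 1
  bit 13: 1 → 0
  bit 14: 1 → 0
  bit 15: 1 → 0
= 1101100010101000


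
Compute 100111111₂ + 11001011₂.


Align and add column by column (LSB to MSB, carry propagating):
  0100111111
+ 0011001011
  ----------
  col 0: 1 + 1 + 0 (carry in) = 2 → bit 0, carry out 1
  col 1: 1 + 1 + 1 (carry in) = 3 → bit 1, carry out 1
  col 2: 1 + 0 + 1 (carry in) = 2 → bit 0, carry out 1
  col 3: 1 + 1 + 1 (carry in) = 3 → bit 1, carry out 1
  col 4: 1 + 0 + 1 (carry in) = 2 → bit 0, carry out 1
  col 5: 1 + 0 + 1 (carry in) = 2 → bit 0, carry out 1
  col 6: 0 + 1 + 1 (carry in) = 2 → bit 0, carry out 1
  col 7: 0 + 1 + 1 (carry in) = 2 → bit 0, carry out 1
  col 8: 1 + 0 + 1 (carry in) = 2 → bit 0, carry out 1
  col 9: 0 + 0 + 1 (carry in) = 1 → bit 1, carry out 0
Reading bits MSB→LSB: 1000001010
Strip leading zeros: 1000001010
= 1000001010


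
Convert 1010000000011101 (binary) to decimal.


Positional values:
Bit 0: 1 × 2^0 = 1
Bit 2: 1 × 2^2 = 4
Bit 3: 1 × 2^3 = 8
Bit 4: 1 × 2^4 = 16
Bit 13: 1 × 2^13 = 8192
Bit 15: 1 × 2^15 = 32768
Sum = 1 + 4 + 8 + 16 + 8192 + 32768
= 40989


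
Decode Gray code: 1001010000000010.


Gray code: 1001010000000010
MSB stays the same: 1
Each subsequent bit = prev_binary XOR current_gray:
  B[1] = 1 XOR 0 = 1
  B[2] = 1 XOR 0 = 1
  B[3] = 1 XOR 1 = 0
  B[4] = 0 XOR 0 = 0
  B[5] = 0 XOR 1 = 1
  B[6] = 1 XOR 0 = 1
  B[7] = 1 XOR 0 = 1
  B[8] = 1 XOR 0 = 1
  B[9] = 1 XOR 0 = 1
  B[10] = 1 XOR 0 = 1
  B[11] = 1 XOR 0 = 1
  B[12] = 1 XOR 0 = 1
  B[13] = 1 XOR 0 = 1
  B[14] = 1 XOR 1 = 0
  B[15] = 0 XOR 0 = 0
= 1110011111111100 (59388 decimal)


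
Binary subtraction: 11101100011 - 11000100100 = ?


Align and subtract column by column (LSB to MSB, borrowing when needed):
  11101100011
- 11000100100
  -----------
  col 0: (1 - 0 borrow-in) - 0 → 1 - 0 = 1, borrow out 0
  col 1: (1 - 0 borrow-in) - 0 → 1 - 0 = 1, borrow out 0
  col 2: (0 - 0 borrow-in) - 1 → borrow from next column: (0+2) - 1 = 1, borrow out 1
  col 3: (0 - 1 borrow-in) - 0 → borrow from next column: (-1+2) - 0 = 1, borrow out 1
  col 4: (0 - 1 borrow-in) - 0 → borrow from next column: (-1+2) - 0 = 1, borrow out 1
  col 5: (1 - 1 borrow-in) - 1 → borrow from next column: (0+2) - 1 = 1, borrow out 1
  col 6: (1 - 1 borrow-in) - 0 → 0 - 0 = 0, borrow out 0
  col 7: (0 - 0 borrow-in) - 0 → 0 - 0 = 0, borrow out 0
  col 8: (1 - 0 borrow-in) - 0 → 1 - 0 = 1, borrow out 0
  col 9: (1 - 0 borrow-in) - 1 → 1 - 1 = 0, borrow out 0
  col 10: (1 - 0 borrow-in) - 1 → 1 - 1 = 0, borrow out 0
Reading bits MSB→LSB: 00100111111
Strip leading zeros: 100111111
= 100111111


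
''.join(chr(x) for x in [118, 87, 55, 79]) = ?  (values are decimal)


Codes (decimal): 118 87 55 79
Per-code ASCII lookup:
  118  (range 97-122: lowercase, 118 - 97 = 21) → 'v'
  87  (range 65-90: uppercase, 87 - 65 = 22) → 'W'
  55  (range 48-57: digits, 55 - 48 = 7) → '7'
  79  (range 65-90: uppercase, 79 - 65 = 14) → 'O'
= 'vW7O'


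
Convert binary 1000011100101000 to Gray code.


Binary: 1000011100101000
Gray code: G = B XOR (B >> 1)
B >> 1 = 0100001110010100
1000011100101000 XOR 0100001110010100:
  1 XOR 0 = 1
  0 XOR 1 = 1
  0 XOR 0 = 0
  0 XOR 0 = 0
  0 XOR 0 = 0
  1 XOR 0 = 1
  1 XOR 1 = 0
  1 XOR 1 = 0
  0 XOR 1 = 1
  0 XOR 0 = 0
  1 XOR 0 = 1
  0 XOR 1 = 1
  1 XOR 0 = 1
  0 XOR 1 = 1
  0 XOR 0 = 0
  0 XOR 0 = 0
= 1100010010111100


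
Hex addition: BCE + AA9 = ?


Align and add column by column (LSB to MSB, each column mod 16 with carry):
  0BCE
+ 0AA9
  ----
  col 0: E(14) + 9(9) + 0 (carry in) = 23 → 7(7), carry out 1
  col 1: C(12) + A(10) + 1 (carry in) = 23 → 7(7), carry out 1
  col 2: B(11) + A(10) + 1 (carry in) = 22 → 6(6), carry out 1
  col 3: 0(0) + 0(0) + 1 (carry in) = 1 → 1(1), carry out 0
Reading digits MSB→LSB: 1677
Strip leading zeros: 1677
= 0x1677


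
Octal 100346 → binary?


Each octal digit → 3 binary bits:
  1 = 001
  0 = 000
  0 = 000
  3 = 011
  4 = 100
  6 = 110
Concatenate: 001 000 000 011 100 110
= 001000000011100110


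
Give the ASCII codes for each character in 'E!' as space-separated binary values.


String: 'E!'  (2 characters)
Per-character ASCII lookup:
  'E': uppercase starts at 65: 'E' = 65 + 4 = 69 → 1000101
  '!': special character: '!' = 33 → 100001
= 1000101 100001


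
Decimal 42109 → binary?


Divide by 2 repeatedly:
42109 ÷ 2 = 21054 remainder 1
21054 ÷ 2 = 10527 remainder 0
10527 ÷ 2 = 5263 remainder 1
5263 ÷ 2 = 2631 remainder 1
2631 ÷ 2 = 1315 remainder 1
1315 ÷ 2 = 657 remainder 1
657 ÷ 2 = 328 remainder 1
328 ÷ 2 = 164 remainder 0
164 ÷ 2 = 82 remainder 0
82 ÷ 2 = 41 remainder 0
41 ÷ 2 = 20 remainder 1
20 ÷ 2 = 10 remainder 0
10 ÷ 2 = 5 remainder 0
5 ÷ 2 = 2 remainder 1
2 ÷ 2 = 1 remainder 0
1 ÷ 2 = 0 remainder 1
Reading remainders bottom-up:
= 1010010001111101


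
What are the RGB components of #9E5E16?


Hex: #9E5E16
R = 9E₁₆ = 158
G = 5E₁₆ = 94
B = 16₁₆ = 22
= RGB(158, 94, 22)


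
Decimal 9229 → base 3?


Divide by 3 repeatedly:
9229 ÷ 3 = 3076 remainder 1
3076 ÷ 3 = 1025 remainder 1
1025 ÷ 3 = 341 remainder 2
341 ÷ 3 = 113 remainder 2
113 ÷ 3 = 37 remainder 2
37 ÷ 3 = 12 remainder 1
12 ÷ 3 = 4 remainder 0
4 ÷ 3 = 1 remainder 1
1 ÷ 3 = 0 remainder 1
Reading remainders bottom-up:
= 110122211


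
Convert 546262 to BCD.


Each digit → 4-bit binary:
  5 → 0101
  4 → 0100
  6 → 0110
  2 → 0010
  6 → 0110
  2 → 0010
= 0101 0100 0110 0010 0110 0010


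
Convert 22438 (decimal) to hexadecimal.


Divide by 16 repeatedly:
22438 ÷ 16 = 1402 remainder 6 (6)
1402 ÷ 16 = 87 remainder 10 (A)
87 ÷ 16 = 5 remainder 7 (7)
5 ÷ 16 = 0 remainder 5 (5)
Reading remainders bottom-up:
= 0x57A6


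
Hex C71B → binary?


Each hex digit → 4 binary bits:
  C = 1100
  7 = 0111
  1 = 0001
  B = 1011
Concatenate: 1100 0111 0001 1011
= 1100011100011011


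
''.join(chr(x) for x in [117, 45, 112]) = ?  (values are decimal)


Codes (decimal): 117 45 112
Per-code ASCII lookup:
  117  (range 97-122: lowercase, 117 - 97 = 20) → 'u'
  45  (special character) → '-'
  112  (range 97-122: lowercase, 112 - 97 = 15) → 'p'
= 'u-p'


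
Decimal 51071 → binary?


Divide by 2 repeatedly:
51071 ÷ 2 = 25535 remainder 1
25535 ÷ 2 = 12767 remainder 1
12767 ÷ 2 = 6383 remainder 1
6383 ÷ 2 = 3191 remainder 1
3191 ÷ 2 = 1595 remainder 1
1595 ÷ 2 = 797 remainder 1
797 ÷ 2 = 398 remainder 1
398 ÷ 2 = 199 remainder 0
199 ÷ 2 = 99 remainder 1
99 ÷ 2 = 49 remainder 1
49 ÷ 2 = 24 remainder 1
24 ÷ 2 = 12 remainder 0
12 ÷ 2 = 6 remainder 0
6 ÷ 2 = 3 remainder 0
3 ÷ 2 = 1 remainder 1
1 ÷ 2 = 0 remainder 1
Reading remainders bottom-up:
= 1100011101111111


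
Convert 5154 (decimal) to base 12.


Divide by 12 repeatedly:
5154 ÷ 12 = 429 remainder 6
429 ÷ 12 = 35 remainder 9
35 ÷ 12 = 2 remainder 11
2 ÷ 12 = 0 remainder 2
Reading remainders bottom-up:
= 2B96


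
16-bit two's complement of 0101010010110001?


Original: 0101010010110001
Step 1 - Invert all bits: 1010101101001110
Step 2 - Add 1: 1010101101001110 + 1
= 1010101101001111 (represents -21681)


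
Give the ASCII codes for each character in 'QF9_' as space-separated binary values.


String: 'QF9_'  (4 characters)
Per-character ASCII lookup:
  'Q': uppercase starts at 65: 'Q' = 65 + 16 = 81 → 1010001
  'F': uppercase starts at 65: 'F' = 65 + 5 = 70 → 1000110
  '9': digits start at 48: '9' = 48 + 9 = 57 → 111001
  '_': special character: '_' = 95 → 1011111
= 1010001 1000110 111001 1011111


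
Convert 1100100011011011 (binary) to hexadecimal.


Group into 4-bit nibbles: 1100100011011011
  1100 = C
  1000 = 8
  1101 = D
  1011 = B
= 0xC8DB


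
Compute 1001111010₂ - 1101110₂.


Align and subtract column by column (LSB to MSB, borrowing when needed):
  1001111010
- 0001101110
  ----------
  col 0: (0 - 0 borrow-in) - 0 → 0 - 0 = 0, borrow out 0
  col 1: (1 - 0 borrow-in) - 1 → 1 - 1 = 0, borrow out 0
  col 2: (0 - 0 borrow-in) - 1 → borrow from next column: (0+2) - 1 = 1, borrow out 1
  col 3: (1 - 1 borrow-in) - 1 → borrow from next column: (0+2) - 1 = 1, borrow out 1
  col 4: (1 - 1 borrow-in) - 0 → 0 - 0 = 0, borrow out 0
  col 5: (1 - 0 borrow-in) - 1 → 1 - 1 = 0, borrow out 0
  col 6: (1 - 0 borrow-in) - 1 → 1 - 1 = 0, borrow out 0
  col 7: (0 - 0 borrow-in) - 0 → 0 - 0 = 0, borrow out 0
  col 8: (0 - 0 borrow-in) - 0 → 0 - 0 = 0, borrow out 0
  col 9: (1 - 0 borrow-in) - 0 → 1 - 0 = 1, borrow out 0
Reading bits MSB→LSB: 1000001100
Strip leading zeros: 1000001100
= 1000001100


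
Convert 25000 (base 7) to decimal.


Positional values (base 7):
  0 × 7^0 = 0 × 1 = 0
  0 × 7^1 = 0 × 7 = 0
  0 × 7^2 = 0 × 49 = 0
  5 × 7^3 = 5 × 343 = 1715
  2 × 7^4 = 2 × 2401 = 4802
Sum = 0 + 0 + 0 + 1715 + 4802
= 6517


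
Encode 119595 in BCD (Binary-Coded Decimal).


Each digit → 4-bit binary:
  1 → 0001
  1 → 0001
  9 → 1001
  5 → 0101
  9 → 1001
  5 → 0101
= 0001 0001 1001 0101 1001 0101


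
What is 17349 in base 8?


Divide by 8 repeatedly:
17349 ÷ 8 = 2168 remainder 5
2168 ÷ 8 = 271 remainder 0
271 ÷ 8 = 33 remainder 7
33 ÷ 8 = 4 remainder 1
4 ÷ 8 = 0 remainder 4
Reading remainders bottom-up:
= 0o41705


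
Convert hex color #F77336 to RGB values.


Hex: #F77336
R = F7₁₆ = 247
G = 73₁₆ = 115
B = 36₁₆ = 54
= RGB(247, 115, 54)


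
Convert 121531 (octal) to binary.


Each octal digit → 3 binary bits:
  1 = 001
  2 = 010
  1 = 001
  5 = 101
  3 = 011
  1 = 001
Concatenate: 001 010 001 101 011 001
= 001010001101011001


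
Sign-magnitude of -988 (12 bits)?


Sign bit: 1 (negative)
Magnitude: 988 = 01111011100
= 101111011100


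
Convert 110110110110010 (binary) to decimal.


Positional values:
Bit 1: 1 × 2^1 = 2
Bit 4: 1 × 2^4 = 16
Bit 5: 1 × 2^5 = 32
Bit 7: 1 × 2^7 = 128
Bit 8: 1 × 2^8 = 256
Bit 10: 1 × 2^10 = 1024
Bit 11: 1 × 2^11 = 2048
Bit 13: 1 × 2^13 = 8192
Bit 14: 1 × 2^14 = 16384
Sum = 2 + 16 + 32 + 128 + 256 + 1024 + 2048 + 8192 + 16384
= 28082


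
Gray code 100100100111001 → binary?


Gray code: 100100100111001
MSB stays the same: 1
Each subsequent bit = prev_binary XOR current_gray:
  B[1] = 1 XOR 0 = 1
  B[2] = 1 XOR 0 = 1
  B[3] = 1 XOR 1 = 0
  B[4] = 0 XOR 0 = 0
  B[5] = 0 XOR 0 = 0
  B[6] = 0 XOR 1 = 1
  B[7] = 1 XOR 0 = 1
  B[8] = 1 XOR 0 = 1
  B[9] = 1 XOR 1 = 0
  B[10] = 0 XOR 1 = 1
  B[11] = 1 XOR 1 = 0
  B[12] = 0 XOR 0 = 0
  B[13] = 0 XOR 0 = 0
  B[14] = 0 XOR 1 = 1
= 111000111010001 (29137 decimal)


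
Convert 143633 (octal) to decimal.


Positional values:
Position 0: 3 × 8^0 = 3
Position 1: 3 × 8^1 = 24
Position 2: 6 × 8^2 = 384
Position 3: 3 × 8^3 = 1536
Position 4: 4 × 8^4 = 16384
Position 5: 1 × 8^5 = 32768
Sum = 3 + 24 + 384 + 1536 + 16384 + 32768
= 51099


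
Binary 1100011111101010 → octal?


Group into 3-bit groups: 001100011111101010
  001 = 1
  100 = 4
  011 = 3
  111 = 7
  101 = 5
  010 = 2
= 0o143752


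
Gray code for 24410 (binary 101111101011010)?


Binary: 101111101011010
Gray code: G = B XOR (B >> 1)
B >> 1 = 010111110101101
101111101011010 XOR 010111110101101:
  1 XOR 0 = 1
  0 XOR 1 = 1
  1 XOR 0 = 1
  1 XOR 1 = 0
  1 XOR 1 = 0
  1 XOR 1 = 0
  1 XOR 1 = 0
  0 XOR 1 = 1
  1 XOR 0 = 1
  0 XOR 1 = 1
  1 XOR 0 = 1
  1 XOR 1 = 0
  0 XOR 1 = 1
  1 XOR 0 = 1
  0 XOR 1 = 1
= 111000011110111


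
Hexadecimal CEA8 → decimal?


Positional values:
Position 0: 8 × 16^0 = 8 × 1 = 8
Position 1: A × 16^1 = 10 × 16 = 160
Position 2: E × 16^2 = 14 × 256 = 3584
Position 3: C × 16^3 = 12 × 4096 = 49152
Sum = 8 + 160 + 3584 + 49152
= 52904


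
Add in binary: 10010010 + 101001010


Align and add column by column (LSB to MSB, carry propagating):
  0010010010
+ 0101001010
  ----------
  col 0: 0 + 0 + 0 (carry in) = 0 → bit 0, carry out 0
  col 1: 1 + 1 + 0 (carry in) = 2 → bit 0, carry out 1
  col 2: 0 + 0 + 1 (carry in) = 1 → bit 1, carry out 0
  col 3: 0 + 1 + 0 (carry in) = 1 → bit 1, carry out 0
  col 4: 1 + 0 + 0 (carry in) = 1 → bit 1, carry out 0
  col 5: 0 + 0 + 0 (carry in) = 0 → bit 0, carry out 0
  col 6: 0 + 1 + 0 (carry in) = 1 → bit 1, carry out 0
  col 7: 1 + 0 + 0 (carry in) = 1 → bit 1, carry out 0
  col 8: 0 + 1 + 0 (carry in) = 1 → bit 1, carry out 0
  col 9: 0 + 0 + 0 (carry in) = 0 → bit 0, carry out 0
Reading bits MSB→LSB: 0111011100
Strip leading zeros: 111011100
= 111011100
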